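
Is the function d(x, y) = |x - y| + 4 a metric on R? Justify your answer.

No. d fails identity of indiscernibles (specifically d(x,x) = 0): d(-2, -2) = |-2 - (-2)| + 4 = 0 + 4 = 4 ≠ 0.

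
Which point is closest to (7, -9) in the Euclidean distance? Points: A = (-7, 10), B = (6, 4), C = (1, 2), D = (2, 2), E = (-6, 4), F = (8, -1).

Distances: d(A) ≈ 23.6008, d(B) ≈ 13.0384, d(C) ≈ 12.53, d(D) ≈ 12.083, d(E) ≈ 18.3848, d(F) ≈ 8.0623. Nearest: F = (8, -1) with distance 8.0623.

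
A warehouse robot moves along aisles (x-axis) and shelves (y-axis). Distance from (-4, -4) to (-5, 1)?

Σ|x_i - y_i| = |-4 - (-5)| + |-4 - 1| = 1 + 5 = 6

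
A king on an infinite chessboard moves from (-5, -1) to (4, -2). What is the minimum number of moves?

max(|x_i - y_i|) = max(|-5 - 4|, |-1 - (-2)|) = max(9, 1) = 9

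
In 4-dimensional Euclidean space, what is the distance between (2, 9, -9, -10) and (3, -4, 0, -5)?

√(Σ(x_i - y_i)²) = √((2 - 3)² + (9 - (-4))² + (-9 - 0)² + (-10 - (-5))²)
= √((-1)² + 13² + (-9)² + (-5)²) = √(1 + 169 + 81 + 25) = √276 ≈ 16.6132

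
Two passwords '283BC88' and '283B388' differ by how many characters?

Differing positions: 5. Hamming distance = 1.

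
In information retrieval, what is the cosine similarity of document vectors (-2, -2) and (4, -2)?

With u = (-2, -2), v = (4, -2):
u·v = (-2)·4 + (-2)·(-2) = (-8) + 4 = -4.
|u| = √((-2)² + (-2)²) = √8, |v| = √(4² + (-2)²) = √20, so |u||v| = √(8·20) = √160.
cos θ = (u·v)/(|u||v|) = -4/√160 ≈ -0.3162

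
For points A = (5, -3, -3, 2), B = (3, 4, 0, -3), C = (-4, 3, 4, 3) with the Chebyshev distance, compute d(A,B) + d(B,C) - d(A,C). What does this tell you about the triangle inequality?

d(A,B) = max(2, 7, 3, 5) = 7, d(B,C) = max(7, 1, 4, 6) = 7, d(A,C) = max(9, 6, 7, 1) = 9.
d(A,B) + d(B,C) - d(A,C) = 7 + 7 - 9 = 14 - 9 = 5. This is ≥ 0, so the triangle inequality holds for these points.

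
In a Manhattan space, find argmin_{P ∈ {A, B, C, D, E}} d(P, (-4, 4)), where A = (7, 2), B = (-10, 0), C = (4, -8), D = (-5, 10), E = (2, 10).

Distances: d(A) = 13, d(B) = 10, d(C) = 20, d(D) = 7, d(E) = 12. Nearest: D = (-5, 10) with distance 7.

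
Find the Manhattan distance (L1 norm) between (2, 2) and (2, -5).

Σ|x_i - y_i| = |2 - 2| + |2 - (-5)| = 0 + 7 = 7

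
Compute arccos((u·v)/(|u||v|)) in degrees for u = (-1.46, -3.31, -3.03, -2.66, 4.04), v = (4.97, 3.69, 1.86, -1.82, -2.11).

With u = (-1.46, -3.31, -3.03, -2.66, 4.04), v = (4.97, 3.69, 1.86, -1.82, -2.11):
u·v = (-1.46)·4.97 + (-3.31)·3.69 + (-3.03)·1.86 + (-2.66)·(-1.82) + 4.04·(-2.11) = (-7.2562) + (-12.2139) + (-5.6358) + 4.8412 + (-8.5244) = -28.7891.
|u| = √((-1.46)² + (-3.31)² + (-3.03)² + (-2.66)² + 4.04²) = √(2.1316 + 10.9561 + 9.1809 + 7.0756 + 16.3216) = √45.6658, |v| = √(4.97² + 3.69² + 1.86² + (-1.82)² + (-2.11)²) = √(24.7009 + 13.6161 + 3.4596 + 3.3124 + 4.4521) = √49.5411.
cos θ = (u·v)/(|u||v|) = -28.7891/(√45.6658·√49.5411) ≈ -0.605271
θ = arccos(-0.605271) ≈ 127.25°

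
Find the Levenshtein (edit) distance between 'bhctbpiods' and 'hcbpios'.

Let D[i][j] be the edit distance between the first i characters of 'bhctbpiods' and the first j characters of 'hcbpios', with D[i][0] = i, D[0][j] = j, and D[i][j] = D[i-1][j-1] if the characters match, else 1 + min(D[i-1][j], D[i][j-1], D[i-1][j-1]). Filling the table (rows: prefixes of 'bhctbpiods', columns: prefixes of 'hcbpios'):
     ε  h  c  b  p  i  o  s
  ε  0  1  2  3  4  5  6  7
  b  1  1  2  2  3  4  5  6
  h  2  1  2  3  3  4  5  6
  c  3  2  1  2  3  4  5  6
  t  4  3  2  2  3  4  5  6
  b  5  4  3  2  3  4  5  6
  p  6  5  4  3  2  3  4  5
  i  7  6  5  4  3  2  3  4
  o  8  7  6  5  4  3  2  3
  d  9  8  7  6  5  4  3  3
  s 10  9  8  7  6  5  4  3
The bottom-right entry gives D[10][7] = 3, so no sequence of fewer than 3 edits works. Backtracking through the table gives one optimal edit sequence (3 edits):
  bhctbpiods → hctbpiods (del b @1)
  hctbpiods → hcbpiods (del t @3)
  hcbpiods → hcbpios (del d @7)
Edit distance = 3.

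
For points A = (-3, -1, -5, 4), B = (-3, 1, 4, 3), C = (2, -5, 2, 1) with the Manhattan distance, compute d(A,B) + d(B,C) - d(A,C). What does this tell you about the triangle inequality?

d(A,B) = 0 + 2 + 9 + 1 = 12, d(B,C) = 5 + 6 + 2 + 2 = 15, d(A,C) = 5 + 4 + 7 + 3 = 19.
d(A,B) + d(B,C) - d(A,C) = 12 + 15 - 19 = 27 - 19 = 8. This is ≥ 0, so the triangle inequality holds for these points.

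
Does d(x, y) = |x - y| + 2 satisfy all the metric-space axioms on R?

No. d fails identity of indiscernibles (specifically d(x,x) = 0): d(-4, -4) = |-4 - (-4)| + 2 = 0 + 2 = 2 ≠ 0.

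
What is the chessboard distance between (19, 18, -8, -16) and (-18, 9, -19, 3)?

max(|x_i - y_i|) = max(|19 - (-18)|, |18 - 9|, |-8 - (-19)|, |-16 - 3|) = max(37, 9, 11, 19) = 37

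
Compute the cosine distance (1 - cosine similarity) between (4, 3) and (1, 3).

With u = (4, 3), v = (1, 3):
u·v = 4·1 + 3·3 = 4 + 9 = 13.
|u| = √(4² + 3²) = √25, |v| = √(1² + 3²) = √10, so |u||v| = √(25·10) = √250.
cos θ = (u·v)/(|u||v|) = 13/√250 ≈ 0.8222
Cosine distance = 1 - cos θ ≈ 1 - 0.8222 = 0.1778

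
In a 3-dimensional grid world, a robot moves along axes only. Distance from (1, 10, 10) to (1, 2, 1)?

Σ|x_i - y_i| = |1 - 1| + |10 - 2| + |10 - 1| = 0 + 8 + 9 = 17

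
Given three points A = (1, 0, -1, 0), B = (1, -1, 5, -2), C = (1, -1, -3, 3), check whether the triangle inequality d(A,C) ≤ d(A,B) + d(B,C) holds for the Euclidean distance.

d(A,B) = √(0² + 1² + 6² + 2²) = √41 ≈ 6.4031, d(B,C) = √(0² + 0² + 8² + 5²) = √89 ≈ 9.434, d(A,C) = √(0² + 1² + 2² + 3²) = √14 ≈ 3.7417.
d(A,C) ≈ 3.7417 ≤ 6.4031 + 9.434 = 15.8371. Triangle inequality is satisfied.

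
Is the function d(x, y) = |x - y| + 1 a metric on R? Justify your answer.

No. d fails identity of indiscernibles (specifically d(x,x) = 0): d(8, 8) = |8 - 8| + 1 = 0 + 1 = 1 ≠ 0.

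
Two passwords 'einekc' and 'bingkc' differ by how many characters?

Differing positions: 1, 4. Hamming distance = 2.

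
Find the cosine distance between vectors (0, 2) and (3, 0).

With u = (0, 2), v = (3, 0):
u·v = 0·3 + 2·0 = 0 + 0 = 0.
|u| = √(0² + 2²) = √4, |v| = √(3² + 0²) = √9, so |u||v| = √(4·9) = √36 = 6.
cos θ = (u·v)/(|u||v|) = 0/6 = 0
Cosine distance = 1 - cos θ = 1 - 0 = 1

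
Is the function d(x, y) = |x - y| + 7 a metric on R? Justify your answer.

No. d fails identity of indiscernibles (specifically d(x,x) = 0): d(-3, -3) = |-3 - (-3)| + 7 = 0 + 7 = 7 ≠ 0.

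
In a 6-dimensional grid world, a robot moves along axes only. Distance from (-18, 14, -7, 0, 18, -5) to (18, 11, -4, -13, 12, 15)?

Σ|x_i - y_i| = |-18 - 18| + |14 - 11| + |-7 - (-4)| + |0 - (-13)| + |18 - 12| + |-5 - 15| = 36 + 3 + 3 + 13 + 6 + 20 = 81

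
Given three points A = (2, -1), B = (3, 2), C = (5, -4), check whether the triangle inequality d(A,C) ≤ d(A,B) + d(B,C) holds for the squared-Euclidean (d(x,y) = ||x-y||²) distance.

d(A,B) = 1² + 3² = 10, d(B,C) = 2² + 6² = 40, d(A,C) = 3² + 3² = 18.
d(A,C) = 18 ≤ 10 + 40 = 50. Triangle inequality is satisfied.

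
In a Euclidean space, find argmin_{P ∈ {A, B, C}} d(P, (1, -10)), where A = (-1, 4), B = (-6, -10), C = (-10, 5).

Distances: d(A) ≈ 14.1421, d(B) = 7, d(C) ≈ 18.6011. Nearest: B = (-6, -10) with distance 7.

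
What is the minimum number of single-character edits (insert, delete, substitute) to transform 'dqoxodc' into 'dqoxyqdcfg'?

Let D[i][j] be the edit distance between the first i characters of 'dqoxodc' and the first j characters of 'dqoxyqdcfg', with D[i][0] = i, D[0][j] = j, and D[i][j] = D[i-1][j-1] if the characters match, else 1 + min(D[i-1][j], D[i][j-1], D[i-1][j-1]). Filling the table (rows: prefixes of 'dqoxodc', columns: prefixes of 'dqoxyqdcfg'):
     ε  d  q  o  x  y  q  d  c  f  g
  ε  0  1  2  3  4  5  6  7  8  9 10
  d  1  0  1  2  3  4  5  6  7  8  9
  q  2  1  0  1  2  3  4  5  6  7  8
  o  3  2  1  0  1  2  3  4  5  6  7
  x  4  3  2  1  0  1  2  3  4  5  6
  o  5  4  3  2  1  1  2  3  4  5  6
  d  6  5  4  3  2  2  2  2  3  4  5
  c  7  6  5  4  3  3  3  3  2  3  4
The bottom-right entry gives D[7][10] = 4, so no sequence of fewer than 4 edits works. Backtracking through the table gives one optimal edit sequence (4 edits):
  dqoxodc → dqoxyodc (ins y @5)
  dqoxyodc → dqoxyqdc (sub o→q @6)
  dqoxyqdc → dqoxyqdcf (ins f @9)
  dqoxyqdcf → dqoxyqdcfg (ins g @10)
Edit distance = 4.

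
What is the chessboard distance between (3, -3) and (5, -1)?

max(|x_i - y_i|) = max(|3 - 5|, |-3 - (-1)|) = max(2, 2) = 2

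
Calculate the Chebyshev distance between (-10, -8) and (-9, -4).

max(|x_i - y_i|) = max(|-10 - (-9)|, |-8 - (-4)|) = max(1, 4) = 4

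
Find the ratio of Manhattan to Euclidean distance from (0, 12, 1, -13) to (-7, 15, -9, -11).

L1 = |0 - (-7)| + |12 - 15| + |1 - (-9)| + |-13 - (-11)| = 7 + 3 + 10 + 2 = 22
L2 = √(7² + 3² + 10² + 2²) = √162 ≈ 12.7279
L1 ≥ L2 always (equality iff movement is along one axis); L1 > L2 here.
Ratio L1/L2 = 22/√162 ≈ 1.7285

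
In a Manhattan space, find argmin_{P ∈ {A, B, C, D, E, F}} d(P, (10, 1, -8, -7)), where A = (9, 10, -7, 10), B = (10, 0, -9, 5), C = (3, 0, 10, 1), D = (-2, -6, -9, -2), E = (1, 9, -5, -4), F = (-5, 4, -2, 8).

Distances: d(A) = 28, d(B) = 14, d(C) = 34, d(D) = 25, d(E) = 23, d(F) = 39. Nearest: B = (10, 0, -9, 5) with distance 14.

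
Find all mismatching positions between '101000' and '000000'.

Differing positions: 1, 3. Hamming distance = 2.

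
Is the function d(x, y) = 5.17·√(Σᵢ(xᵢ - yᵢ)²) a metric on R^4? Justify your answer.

Yes. The L2 (Euclidean) norm induces a metric on R^4, and multiplying a metric by a positive constant 5.17 > 0 preserves all four axioms: non-negativity (5.17·||x-y|| ≥ 0), identity (5.17·||x-y|| = 0 ⟺ ||x-y|| = 0 ⟺ x = y), symmetry (||x-y|| = ||y-x||), and the triangle inequality (5.17·||x-z|| ≤ 5.17·||x-y|| + 5.17·||y-z||). So d is a metric.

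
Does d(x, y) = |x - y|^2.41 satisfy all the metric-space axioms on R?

No. d(x,y) = |x-y|^2.41 fails the triangle inequality since p = 2.41 > 1. Counterexample: x = 3, y = 8, z = 20. d(x,z) = |3 - 20|^2.41 = 17^2.41 ≈ 923.3831, but d(x,y) + d(y,z) = 5^2.41 + 12^2.41 ≈ 48.3635 + 398.8658 = 447.2293. Since 923.3831 > 447.2293, the triangle inequality is violated.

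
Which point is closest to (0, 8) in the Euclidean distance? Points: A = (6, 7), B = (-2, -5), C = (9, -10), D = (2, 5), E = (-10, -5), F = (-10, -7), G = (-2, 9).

Distances: d(A) ≈ 6.0828, d(B) ≈ 13.1529, d(C) ≈ 20.1246, d(D) ≈ 3.6056, d(E) ≈ 16.4012, d(F) ≈ 18.0278, d(G) ≈ 2.2361. Nearest: G = (-2, 9) with distance 2.2361.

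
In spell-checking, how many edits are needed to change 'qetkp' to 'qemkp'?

Let D[i][j] be the edit distance between the first i characters of 'qetkp' and the first j characters of 'qemkp', with D[i][0] = i, D[0][j] = j, and D[i][j] = D[i-1][j-1] if the characters match, else 1 + min(D[i-1][j], D[i][j-1], D[i-1][j-1]). Filling the table (rows: prefixes of 'qetkp', columns: prefixes of 'qemkp'):
     ε  q  e  m  k  p
  ε  0  1  2  3  4  5
  q  1  0  1  2  3  4
  e  2  1  0  1  2  3
  t  3  2  1  1  2  3
  k  4  3  2  2  1  2
  p  5  4  3  3  2  1
The bottom-right entry gives D[5][5] = 1, so no sequence of fewer than 1 edit works. Backtracking through the table gives one optimal edit sequence (1 edit):
  qetkp → qemkp (sub t→m @3)
Edit distance = 1.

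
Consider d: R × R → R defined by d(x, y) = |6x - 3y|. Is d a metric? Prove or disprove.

No. d fails symmetry: d(7, 3) = |6·7 - 3·3| = |33| = 33, but d(3, 7) = |6·3 - 3·7| = |-3| = 3. Since 33 ≠ 3, d(x,y) ≠ d(y,x) in general.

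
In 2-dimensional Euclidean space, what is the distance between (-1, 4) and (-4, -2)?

√(Σ(x_i - y_i)²) = √((-1 - (-4))² + (4 - (-2))²)
= √(3² + 6²) = √(9 + 36) = √45 ≈ 6.7082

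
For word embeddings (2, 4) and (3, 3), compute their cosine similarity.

With u = (2, 4), v = (3, 3):
u·v = 2·3 + 4·3 = 6 + 12 = 18.
|u| = √(2² + 4²) = √20, |v| = √(3² + 3²) = √18, so |u||v| = √(20·18) = √360.
cos θ = (u·v)/(|u||v|) = 18/√360 ≈ 0.9487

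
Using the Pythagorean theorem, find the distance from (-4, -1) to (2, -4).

√(Σ(x_i - y_i)²) = √((-4 - 2)² + (-1 - (-4))²)
= √((-6)² + 3²) = √(36 + 9) = √45 ≈ 6.7082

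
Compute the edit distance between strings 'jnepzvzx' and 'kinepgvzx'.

Let D[i][j] be the edit distance between the first i characters of 'jnepzvzx' and the first j characters of 'kinepgvzx', with D[i][0] = i, D[0][j] = j, and D[i][j] = D[i-1][j-1] if the characters match, else 1 + min(D[i-1][j], D[i][j-1], D[i-1][j-1]). Filling the table (rows: prefixes of 'jnepzvzx', columns: prefixes of 'kinepgvzx'):
     ε  k  i  n  e  p  g  v  z  x
  ε  0  1  2  3  4  5  6  7  8  9
  j  1  1  2  3  4  5  6  7  8  9
  n  2  2  2  2  3  4  5  6  7  8
  e  3  3  3  3  2  3  4  5  6  7
  p  4  4  4  4  3  2  3  4  5  6
  z  5  5  5  5  4  3  3  4  4  5
  v  6  6  6  6  5  4  4  3  4  5
  z  7  7  7  7  6  5  5  4  3  4
  x  8  8  8  8  7  6  6  5  4  3
The bottom-right entry gives D[8][9] = 3, so no sequence of fewer than 3 edits works. Backtracking through the table gives one optimal edit sequence (3 edits):
  jnepzvzx → kjnepzvzx (ins k @1)
  kjnepzvzx → kinepzvzx (sub j→i @2)
  kinepzvzx → kinepgvzx (sub z→g @6)
Edit distance = 3.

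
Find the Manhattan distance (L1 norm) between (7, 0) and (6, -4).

Σ|x_i - y_i| = |7 - 6| + |0 - (-4)| = 1 + 4 = 5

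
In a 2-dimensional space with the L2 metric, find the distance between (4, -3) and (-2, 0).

(Σ|x_i - y_i|^2)^(1/2) = (|4 - (-2)|^2 + |-3 - 0|^2)^(1/2)
= (6^2 + 3^2)^(1/2) = (36 + 9)^(1/2) = (45)^(1/2) ≈ 6.7082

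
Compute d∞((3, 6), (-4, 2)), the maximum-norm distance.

max(|x_i - y_i|) = max(|3 - (-4)|, |6 - 2|) = max(7, 4) = 7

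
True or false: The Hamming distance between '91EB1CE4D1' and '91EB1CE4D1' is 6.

Differing positions: none. Hamming distance = 0, so the claim that d_H = 6 is false.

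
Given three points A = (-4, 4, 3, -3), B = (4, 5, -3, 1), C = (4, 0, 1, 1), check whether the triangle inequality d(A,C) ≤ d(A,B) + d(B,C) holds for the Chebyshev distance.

d(A,B) = max(8, 1, 6, 4) = 8, d(B,C) = max(0, 5, 4, 0) = 5, d(A,C) = max(8, 4, 2, 4) = 8.
d(A,C) = 8 ≤ 8 + 5 = 13. Triangle inequality is satisfied.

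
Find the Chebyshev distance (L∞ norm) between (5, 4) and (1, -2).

max(|x_i - y_i|) = max(|5 - 1|, |4 - (-2)|) = max(4, 6) = 6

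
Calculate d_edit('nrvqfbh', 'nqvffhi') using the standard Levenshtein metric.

Let D[i][j] be the edit distance between the first i characters of 'nrvqfbh' and the first j characters of 'nqvffhi', with D[i][0] = i, D[0][j] = j, and D[i][j] = D[i-1][j-1] if the characters match, else 1 + min(D[i-1][j], D[i][j-1], D[i-1][j-1]). Filling the table (rows: prefixes of 'nrvqfbh', columns: prefixes of 'nqvffhi'):
     ε  n  q  v  f  f  h  i
  ε  0  1  2  3  4  5  6  7
  n  1  0  1  2  3  4  5  6
  r  2  1  1  2  3  4  5  6
  v  3  2  2  1  2  3  4  5
  q  4  3  2  2  2  3  4  5
  f  5  4  3  3  2  2  3  4
  b  6  5  4  4  3  3  3  4
  h  7  6  5  5  4  4  3  4
The bottom-right entry gives D[7][7] = 4, so no sequence of fewer than 4 edits works. Backtracking through the table gives one optimal edit sequence (4 edits):
  nrvqfbh → nqvqfbh (sub r→q @2)
  nqvqfbh → nqvffbh (sub q→f @4)
  nqvffbh → nqvffhh (sub b→h @6)
  nqvffhh → nqvffhi (sub h→i @7)
Edit distance = 4.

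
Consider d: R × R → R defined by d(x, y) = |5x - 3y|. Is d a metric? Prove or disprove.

No. d fails symmetry: d(1, 2) = |5·1 - 3·2| = |-1| = 1, but d(2, 1) = |5·2 - 3·1| = |7| = 7. Since 1 ≠ 7, d(x,y) ≠ d(y,x) in general.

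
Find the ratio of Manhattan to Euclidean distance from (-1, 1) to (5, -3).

L1 = |-1 - 5| + |1 - (-3)| = 6 + 4 = 10
L2 = √(6² + 4²) = √52 ≈ 7.2111
L1 ≥ L2 always (equality iff movement is along one axis); L1 > L2 here.
Ratio L1/L2 = 10/√52 ≈ 1.3868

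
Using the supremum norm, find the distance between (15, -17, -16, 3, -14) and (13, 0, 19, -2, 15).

max(|x_i - y_i|) = max(|15 - 13|, |-17 - 0|, |-16 - 19|, |3 - (-2)|, |-14 - 15|) = max(2, 17, 35, 5, 29) = 35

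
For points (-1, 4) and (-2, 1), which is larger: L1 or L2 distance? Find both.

L1 = |-1 - (-2)| + |4 - 1| = 1 + 3 = 4
L2 = √(1² + 3²) = √10 ≈ 3.1623
L1 ≥ L2 always (equality iff movement is along one axis); L1 > L2 here.
Ratio L1/L2 = 4/√10 ≈ 1.2649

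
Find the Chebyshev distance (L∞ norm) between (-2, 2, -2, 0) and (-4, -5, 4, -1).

max(|x_i - y_i|) = max(|-2 - (-4)|, |2 - (-5)|, |-2 - 4|, |0 - (-1)|) = max(2, 7, 6, 1) = 7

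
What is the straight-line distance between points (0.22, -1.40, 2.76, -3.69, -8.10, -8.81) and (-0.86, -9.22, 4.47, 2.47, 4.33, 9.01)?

√(Σ(x_i - y_i)²) = √((0.22 - (-0.86))² + (-1.4 - (-9.22))² + (2.76 - 4.47)² + (-3.69 - 2.47)² + (-8.1 - 4.33)² + (-8.81 - 9.01)²)
= √(1.08² + 7.82² + (-1.71)² + (-6.16)² + (-12.43)² + (-17.82)²) = √(1.1664 + 61.1524 + 2.9241 + 37.9456 + 154.5049 + 317.5524) = √575.2458 ≈ 23.9843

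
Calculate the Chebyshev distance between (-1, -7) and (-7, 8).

max(|x_i - y_i|) = max(|-1 - (-7)|, |-7 - 8|) = max(6, 15) = 15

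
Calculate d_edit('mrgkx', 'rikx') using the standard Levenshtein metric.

Let D[i][j] be the edit distance between the first i characters of 'mrgkx' and the first j characters of 'rikx', with D[i][0] = i, D[0][j] = j, and D[i][j] = D[i-1][j-1] if the characters match, else 1 + min(D[i-1][j], D[i][j-1], D[i-1][j-1]). Filling the table (rows: prefixes of 'mrgkx', columns: prefixes of 'rikx'):
     ε  r  i  k  x
  ε  0  1  2  3  4
  m  1  1  2  3  4
  r  2  1  2  3  4
  g  3  2  2  3  4
  k  4  3  3  2  3
  x  5  4  4  3  2
The bottom-right entry gives D[5][4] = 2, so no sequence of fewer than 2 edits works. Backtracking through the table gives one optimal edit sequence (2 edits):
  mrgkx → rgkx (del m @1)
  rgkx → rikx (sub g→i @2)
Edit distance = 2.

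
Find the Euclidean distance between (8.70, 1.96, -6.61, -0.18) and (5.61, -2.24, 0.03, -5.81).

√(Σ(x_i - y_i)²) = √((8.7 - 5.61)² + (1.96 - (-2.24))² + (-6.61 - 0.03)² + (-0.18 - (-5.81))²)
= √(3.09² + 4.2² + (-6.64)² + 5.63²) = √(9.5481 + 17.64 + 44.0896 + 31.6969) = √102.9746 ≈ 10.1476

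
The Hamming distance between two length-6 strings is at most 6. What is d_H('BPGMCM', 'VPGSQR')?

Differing positions: 1, 4, 5, 6. Hamming distance = 4. The maximum possible Hamming distance for length-6 strings is 6, so d_H/6 = 4/6 ≈ 0.6667.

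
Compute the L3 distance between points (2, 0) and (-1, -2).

(Σ|x_i - y_i|^3)^(1/3) = (|2 - (-1)|^3 + |0 - (-2)|^3)^(1/3)
= (3^3 + 2^3)^(1/3) = (27 + 8)^(1/3) = (35)^(1/3) ≈ 3.2711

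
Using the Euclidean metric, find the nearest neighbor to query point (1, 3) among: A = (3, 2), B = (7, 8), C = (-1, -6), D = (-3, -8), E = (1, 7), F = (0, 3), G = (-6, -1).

Distances: d(A) ≈ 2.2361, d(B) ≈ 7.8102, d(C) ≈ 9.2195, d(D) ≈ 11.7047, d(E) = 4, d(F) = 1, d(G) ≈ 8.0623. Nearest: F = (0, 3) with distance 1.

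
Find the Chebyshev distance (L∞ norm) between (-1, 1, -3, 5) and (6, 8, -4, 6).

max(|x_i - y_i|) = max(|-1 - 6|, |1 - 8|, |-3 - (-4)|, |5 - 6|) = max(7, 7, 1, 1) = 7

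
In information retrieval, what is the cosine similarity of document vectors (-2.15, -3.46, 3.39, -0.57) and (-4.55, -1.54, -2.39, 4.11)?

With u = (-2.15, -3.46, 3.39, -0.57), v = (-4.55, -1.54, -2.39, 4.11):
u·v = (-2.15)·(-4.55) + (-3.46)·(-1.54) + 3.39·(-2.39) + (-0.57)·4.11 = 9.7825 + 5.3284 + (-8.1021) + (-2.3427) = 4.6661.
|u| = √((-2.15)² + (-3.46)² + 3.39² + (-0.57)²) = √(4.6225 + 11.9716 + 11.4921 + 0.3249) = √28.4111, |v| = √((-4.55)² + (-1.54)² + (-2.39)² + 4.11²) = √(20.7025 + 2.3716 + 5.7121 + 16.8921) = √45.6783.
cos θ = (u·v)/(|u||v|) = 4.6661/(√28.4111·√45.6783) ≈ 0.1295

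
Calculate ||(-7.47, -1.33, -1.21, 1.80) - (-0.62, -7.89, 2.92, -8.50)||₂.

√(Σ(x_i - y_i)²) = √((-7.47 - (-0.62))² + (-1.33 - (-7.89))² + (-1.21 - 2.92)² + (1.8 - (-8.5))²)
= √((-6.85)² + 6.56² + (-4.13)² + 10.3²) = √(46.9225 + 43.0336 + 17.0569 + 106.09) = √213.103 ≈ 14.598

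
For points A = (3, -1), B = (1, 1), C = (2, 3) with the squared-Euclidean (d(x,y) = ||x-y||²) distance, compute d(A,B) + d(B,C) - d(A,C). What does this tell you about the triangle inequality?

d(A,B) = 2² + 2² = 8, d(B,C) = 1² + 2² = 5, d(A,C) = 1² + 4² = 17.
d(A,B) + d(B,C) - d(A,C) = 8 + 5 - 17 = 13 - 17 = -4. This is < 0, so the triangle inequality FAILS for these points (squared-Euclidean is not a metric).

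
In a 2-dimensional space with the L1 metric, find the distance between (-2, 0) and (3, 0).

Σ|x_i - y_i| = |-2 - 3| + |0 - 0| = 5 + 0 = 5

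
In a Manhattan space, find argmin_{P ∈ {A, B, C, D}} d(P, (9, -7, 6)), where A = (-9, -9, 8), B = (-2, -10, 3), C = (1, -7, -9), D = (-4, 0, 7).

Distances: d(A) = 22, d(B) = 17, d(C) = 23, d(D) = 21. Nearest: B = (-2, -10, 3) with distance 17.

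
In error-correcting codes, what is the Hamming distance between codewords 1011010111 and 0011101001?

Differing positions: 1, 5, 6, 7, 8, 9. Hamming distance = 6.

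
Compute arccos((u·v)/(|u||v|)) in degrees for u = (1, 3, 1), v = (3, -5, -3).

With u = (1, 3, 1), v = (3, -5, -3):
u·v = 1·3 + 3·(-5) + 1·(-3) = 3 + (-15) + (-3) = -15.
|u| = √(1² + 3² + 1²) = √11, |v| = √(3² + (-5)² + (-3)²) = √43, so |u||v| = √(11·43) = √473.
cos θ = (u·v)/(|u||v|) = -15/√473 ≈ -0.689701
θ = arccos(-0.689701) ≈ 133.61°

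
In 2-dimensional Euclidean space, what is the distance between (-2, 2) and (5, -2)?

√(Σ(x_i - y_i)²) = √((-2 - 5)² + (2 - (-2))²)
= √((-7)² + 4²) = √(49 + 16) = √65 ≈ 8.0623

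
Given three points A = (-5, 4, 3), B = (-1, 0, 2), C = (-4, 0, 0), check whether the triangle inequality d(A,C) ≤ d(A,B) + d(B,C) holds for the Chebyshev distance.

d(A,B) = max(4, 4, 1) = 4, d(B,C) = max(3, 0, 2) = 3, d(A,C) = max(1, 4, 3) = 4.
d(A,C) = 4 ≤ 4 + 3 = 7. Triangle inequality is satisfied.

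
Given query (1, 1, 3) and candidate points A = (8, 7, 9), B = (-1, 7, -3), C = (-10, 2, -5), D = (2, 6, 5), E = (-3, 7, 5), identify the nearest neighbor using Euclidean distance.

Distances: d(A) = 11, d(B) ≈ 8.7178, d(C) ≈ 13.6382, d(D) ≈ 5.4772, d(E) ≈ 7.4833. Nearest: D = (2, 6, 5) with distance 5.4772.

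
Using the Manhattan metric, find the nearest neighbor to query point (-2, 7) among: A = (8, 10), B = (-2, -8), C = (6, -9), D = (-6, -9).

Distances: d(A) = 13, d(B) = 15, d(C) = 24, d(D) = 20. Nearest: A = (8, 10) with distance 13.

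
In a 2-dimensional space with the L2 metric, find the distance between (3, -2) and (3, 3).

(Σ|x_i - y_i|^2)^(1/2) = (|3 - 3|^2 + |-2 - 3|^2)^(1/2)
= (0^2 + 5^2)^(1/2) = (0 + 25)^(1/2) = (25)^(1/2) = 5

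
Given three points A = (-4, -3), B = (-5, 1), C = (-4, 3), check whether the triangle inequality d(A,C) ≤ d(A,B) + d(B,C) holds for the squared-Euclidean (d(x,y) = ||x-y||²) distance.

d(A,B) = 1² + 4² = 17, d(B,C) = 1² + 2² = 5, d(A,C) = 0² + 6² = 36.
d(A,C) = 36 > 17 + 5 = 22. Triangle inequality is VIOLATED. (Squared-Euclidean is not a metric — this is a counterexample.)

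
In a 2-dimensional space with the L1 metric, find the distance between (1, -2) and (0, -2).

Σ|x_i - y_i| = |1 - 0| + |-2 - (-2)| = 1 + 0 = 1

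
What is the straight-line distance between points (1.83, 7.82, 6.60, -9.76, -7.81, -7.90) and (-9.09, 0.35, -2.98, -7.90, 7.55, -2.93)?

√(Σ(x_i - y_i)²) = √((1.83 - (-9.09))² + (7.82 - 0.35)² + (6.6 - (-2.98))² + (-9.76 - (-7.9))² + (-7.81 - 7.55)² + (-7.9 - (-2.93))²)
= √(10.92² + 7.47² + 9.58² + (-1.86)² + (-15.36)² + (-4.97)²) = √(119.2464 + 55.8009 + 91.7764 + 3.4596 + 235.9296 + 24.7009) = √530.9138 ≈ 23.0416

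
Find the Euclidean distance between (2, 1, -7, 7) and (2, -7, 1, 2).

√(Σ(x_i - y_i)²) = √((2 - 2)² + (1 - (-7))² + (-7 - 1)² + (7 - 2)²)
= √(0² + 8² + (-8)² + 5²) = √(0 + 64 + 64 + 25) = √153 ≈ 12.3693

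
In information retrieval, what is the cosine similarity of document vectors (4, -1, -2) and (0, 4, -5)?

With u = (4, -1, -2), v = (0, 4, -5):
u·v = 4·0 + (-1)·4 + (-2)·(-5) = 0 + (-4) + 10 = 6.
|u| = √(4² + (-1)² + (-2)²) = √21, |v| = √(0² + 4² + (-5)²) = √41, so |u||v| = √(21·41) = √861.
cos θ = (u·v)/(|u||v|) = 6/√861 ≈ 0.2045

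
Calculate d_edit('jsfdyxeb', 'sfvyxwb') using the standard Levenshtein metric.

Let D[i][j] be the edit distance between the first i characters of 'jsfdyxeb' and the first j characters of 'sfvyxwb', with D[i][0] = i, D[0][j] = j, and D[i][j] = D[i-1][j-1] if the characters match, else 1 + min(D[i-1][j], D[i][j-1], D[i-1][j-1]). Filling the table (rows: prefixes of 'jsfdyxeb', columns: prefixes of 'sfvyxwb'):
     ε  s  f  v  y  x  w  b
  ε  0  1  2  3  4  5  6  7
  j  1  1  2  3  4  5  6  7
  s  2  1  2  3  4  5  6  7
  f  3  2  1  2  3  4  5  6
  d  4  3  2  2  3  4  5  6
  y  5  4  3  3  2  3  4  5
  x  6  5  4  4  3  2  3  4
  e  7  6  5  5  4  3  3  4
  b  8  7  6  6  5  4  4  3
The bottom-right entry gives D[8][7] = 3, so no sequence of fewer than 3 edits works. Backtracking through the table gives one optimal edit sequence (3 edits):
  jsfdyxeb → sfdyxeb (del j @1)
  sfdyxeb → sfvyxeb (sub d→v @3)
  sfvyxeb → sfvyxwb (sub e→w @6)
Edit distance = 3.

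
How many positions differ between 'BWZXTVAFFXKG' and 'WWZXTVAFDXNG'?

Differing positions: 1, 9, 11. Hamming distance = 3.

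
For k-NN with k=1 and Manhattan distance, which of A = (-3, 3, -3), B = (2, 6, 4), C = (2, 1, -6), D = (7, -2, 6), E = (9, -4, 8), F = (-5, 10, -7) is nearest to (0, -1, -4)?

Distances: d(A) = 8, d(B) = 17, d(C) = 6, d(D) = 18, d(E) = 24, d(F) = 19. Nearest: C = (2, 1, -6) with distance 6.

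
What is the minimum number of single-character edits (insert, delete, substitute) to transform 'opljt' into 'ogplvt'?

Let D[i][j] be the edit distance between the first i characters of 'opljt' and the first j characters of 'ogplvt', with D[i][0] = i, D[0][j] = j, and D[i][j] = D[i-1][j-1] if the characters match, else 1 + min(D[i-1][j], D[i][j-1], D[i-1][j-1]). Filling the table (rows: prefixes of 'opljt', columns: prefixes of 'ogplvt'):
     ε  o  g  p  l  v  t
  ε  0  1  2  3  4  5  6
  o  1  0  1  2  3  4  5
  p  2  1  1  1  2  3  4
  l  3  2  2  2  1  2  3
  j  4  3  3  3  2  2  3
  t  5  4  4  4  3  3  2
The bottom-right entry gives D[5][6] = 2, so no sequence of fewer than 2 edits works. Backtracking through the table gives one optimal edit sequence (2 edits):
  opljt → ogpljt (ins g @2)
  ogpljt → ogplvt (sub j→v @5)
Edit distance = 2.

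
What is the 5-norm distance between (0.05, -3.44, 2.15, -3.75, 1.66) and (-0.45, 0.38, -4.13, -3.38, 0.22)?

(Σ|x_i - y_i|^5)^(1/5) = (|0.05 - (-0.45)|^5 + |-3.44 - 0.38|^5 + |2.15 - (-4.13)|^5 + |-3.75 - (-3.38)|^5 + |1.66 - 0.22|^5)^(1/5)
= (0.5^5 + 3.82^5 + 6.28^5 + 0.37^5 + 1.44^5)^(1/5) ≈ (0.0312 + 813.4237 + 9767.8328 + 0.0069 + 6.1917)^(1/5) = (10587.4863)^(1/5) ≈ 6.382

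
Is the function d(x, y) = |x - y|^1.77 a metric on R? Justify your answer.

No. d(x,y) = |x-y|^1.77 fails the triangle inequality since p = 1.77 > 1. Counterexample: x = 2, y = 12, z = 16. d(x,z) = |2 - 16|^1.77 = 14^1.77 ≈ 106.8185, but d(x,y) + d(y,z) = 10^1.77 + 4^1.77 ≈ 58.8844 + 11.6318 = 70.5162. Since 106.8185 > 70.5162, the triangle inequality is violated.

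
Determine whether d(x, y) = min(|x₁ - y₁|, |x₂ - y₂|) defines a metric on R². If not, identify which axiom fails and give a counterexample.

No. d fails identity of indiscernibles: take x = (-3, 0) and y = (-3, 4). Then d(x,y) = min(|-3 - (-3)|, |0 - 4|) = min(0, 4) = 0, yet x ≠ y.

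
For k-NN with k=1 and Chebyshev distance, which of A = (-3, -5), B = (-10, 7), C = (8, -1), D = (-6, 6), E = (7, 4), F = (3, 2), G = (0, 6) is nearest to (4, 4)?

Distances: d(A) = 9, d(B) = 14, d(C) = 5, d(D) = 10, d(E) = 3, d(F) = 2, d(G) = 4. Nearest: F = (3, 2) with distance 2.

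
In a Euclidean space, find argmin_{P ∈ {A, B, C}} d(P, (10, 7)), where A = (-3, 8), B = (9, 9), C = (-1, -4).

Distances: d(A) ≈ 13.0384, d(B) ≈ 2.2361, d(C) ≈ 15.5563. Nearest: B = (9, 9) with distance 2.2361.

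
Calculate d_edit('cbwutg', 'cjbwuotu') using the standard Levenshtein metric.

Let D[i][j] be the edit distance between the first i characters of 'cbwutg' and the first j characters of 'cjbwuotu', with D[i][0] = i, D[0][j] = j, and D[i][j] = D[i-1][j-1] if the characters match, else 1 + min(D[i-1][j], D[i][j-1], D[i-1][j-1]). Filling the table (rows: prefixes of 'cbwutg', columns: prefixes of 'cjbwuotu'):
     ε  c  j  b  w  u  o  t  u
  ε  0  1  2  3  4  5  6  7  8
  c  1  0  1  2  3  4  5  6  7
  b  2  1  1  1  2  3  4  5  6
  w  3  2  2  2  1  2  3  4  5
  u  4  3  3  3  2  1  2  3  4
  t  5  4  4  4  3  2  2  2  3
  g  6  5  5  5  4  3  3  3  3
The bottom-right entry gives D[6][8] = 3, so no sequence of fewer than 3 edits works. Backtracking through the table gives one optimal edit sequence (3 edits):
  cbwutg → cjbwutg (ins j @2)
  cjbwutg → cjbwuotg (ins o @6)
  cjbwuotg → cjbwuotu (sub g→u @8)
Edit distance = 3.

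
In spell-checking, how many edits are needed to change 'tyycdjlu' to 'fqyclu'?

Let D[i][j] be the edit distance between the first i characters of 'tyycdjlu' and the first j characters of 'fqyclu', with D[i][0] = i, D[0][j] = j, and D[i][j] = D[i-1][j-1] if the characters match, else 1 + min(D[i-1][j], D[i][j-1], D[i-1][j-1]). Filling the table (rows: prefixes of 'tyycdjlu', columns: prefixes of 'fqyclu'):
     ε  f  q  y  c  l  u
  ε  0  1  2  3  4  5  6
  t  1  1  2  3  4  5  6
  y  2  2  2  2  3  4  5
  y  3  3  3  2  3  4  5
  c  4  4  4  3  2  3  4
  d  5  5  5  4  3  3  4
  j  6  6  6  5  4  4  4
  l  7  7  7  6  5  4  5
  u  8  8  8  7  6  5  4
The bottom-right entry gives D[8][6] = 4, so no sequence of fewer than 4 edits works. Backtracking through the table gives one optimal edit sequence (4 edits):
  tyycdjlu → fyycdjlu (sub t→f @1)
  fyycdjlu → fqycdjlu (sub y→q @2)
  fqycdjlu → fqycjlu (del d @5)
  fqycjlu → fqyclu (del j @5)
Edit distance = 4.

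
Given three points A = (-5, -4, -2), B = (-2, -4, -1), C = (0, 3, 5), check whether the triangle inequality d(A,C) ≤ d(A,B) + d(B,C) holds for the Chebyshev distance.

d(A,B) = max(3, 0, 1) = 3, d(B,C) = max(2, 7, 6) = 7, d(A,C) = max(5, 7, 7) = 7.
d(A,C) = 7 ≤ 3 + 7 = 10. Triangle inequality is satisfied.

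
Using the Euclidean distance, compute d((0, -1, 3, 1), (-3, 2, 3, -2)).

(Σ|x_i - y_i|^2)^(1/2) = (|0 - (-3)|^2 + |-1 - 2|^2 + |3 - 3|^2 + |1 - (-2)|^2)^(1/2)
= (3^2 + 3^2 + 0^2 + 3^2)^(1/2) = (9 + 9 + 0 + 9)^(1/2) = (27)^(1/2) ≈ 5.1962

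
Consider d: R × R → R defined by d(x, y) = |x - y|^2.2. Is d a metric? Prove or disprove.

No. d(x,y) = |x-y|^2.2 fails the triangle inequality since p = 2.2 > 1. Counterexample: x = 3, y = 8, z = 20. d(x,z) = |3 - 20|^2.2 = 17^2.2 ≈ 509.3164, but d(x,y) + d(y,z) = 5^2.2 + 12^2.2 ≈ 34.4932 + 236.7003 = 271.1935. Since 509.3164 > 271.1935, the triangle inequality is violated.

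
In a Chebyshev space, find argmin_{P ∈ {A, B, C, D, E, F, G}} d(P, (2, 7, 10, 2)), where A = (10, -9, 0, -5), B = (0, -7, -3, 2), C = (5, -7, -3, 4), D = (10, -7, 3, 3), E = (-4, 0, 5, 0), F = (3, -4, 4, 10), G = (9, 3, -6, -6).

Distances: d(A) = 16, d(B) = 14, d(C) = 14, d(D) = 14, d(E) = 7, d(F) = 11, d(G) = 16. Nearest: E = (-4, 0, 5, 0) with distance 7.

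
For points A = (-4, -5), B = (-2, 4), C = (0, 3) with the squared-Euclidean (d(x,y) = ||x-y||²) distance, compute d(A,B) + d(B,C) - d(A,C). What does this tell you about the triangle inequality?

d(A,B) = 2² + 9² = 85, d(B,C) = 2² + 1² = 5, d(A,C) = 4² + 8² = 80.
d(A,B) + d(B,C) - d(A,C) = 85 + 5 - 80 = 90 - 80 = 10. This is ≥ 0, so the triangle inequality holds for these points.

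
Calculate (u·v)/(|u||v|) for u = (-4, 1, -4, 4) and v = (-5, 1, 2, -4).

With u = (-4, 1, -4, 4), v = (-5, 1, 2, -4):
u·v = (-4)·(-5) + 1·1 + (-4)·2 + 4·(-4) = 20 + 1 + (-8) + (-16) = -3.
|u| = √((-4)² + 1² + (-4)² + 4²) = √49, |v| = √((-5)² + 1² + 2² + (-4)²) = √46, so |u||v| = √(49·46) = √2254.
cos θ = (u·v)/(|u||v|) = -3/√2254 ≈ -0.0632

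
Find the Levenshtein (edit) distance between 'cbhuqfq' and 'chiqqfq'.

Let D[i][j] be the edit distance between the first i characters of 'cbhuqfq' and the first j characters of 'chiqqfq', with D[i][0] = i, D[0][j] = j, and D[i][j] = D[i-1][j-1] if the characters match, else 1 + min(D[i-1][j], D[i][j-1], D[i-1][j-1]). Filling the table (rows: prefixes of 'cbhuqfq', columns: prefixes of 'chiqqfq'):
     ε  c  h  i  q  q  f  q
  ε  0  1  2  3  4  5  6  7
  c  1  0  1  2  3  4  5  6
  b  2  1  1  2  3  4  5  6
  h  3  2  1  2  3  4  5  6
  u  4  3  2  2  3  4  5  6
  q  5  4  3  3  2  3  4  5
  f  6  5  4  4  3  3  3  4
  q  7  6  5  5  4  3  4  3
The bottom-right entry gives D[7][7] = 3, so no sequence of fewer than 3 edits works. Backtracking through the table gives one optimal edit sequence (3 edits):
  cbhuqfq → chhuqfq (sub b→h @2)
  chhuqfq → chiuqfq (sub h→i @3)
  chiuqfq → chiqqfq (sub u→q @4)
Edit distance = 3.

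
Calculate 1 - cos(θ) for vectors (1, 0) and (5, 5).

With u = (1, 0), v = (5, 5):
u·v = 1·5 + 0·5 = 5 + 0 = 5.
|u| = √(1² + 0²) = √1, |v| = √(5² + 5²) = √50, so |u||v| = √(1·50) = √50.
cos θ = (u·v)/(|u||v|) = 5/√50 ≈ 0.7071
Cosine distance = 1 - cos θ ≈ 1 - 0.7071 = 0.2929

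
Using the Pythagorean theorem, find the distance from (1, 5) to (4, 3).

√(Σ(x_i - y_i)²) = √((1 - 4)² + (5 - 3)²)
= √((-3)² + 2²) = √(9 + 4) = √13 ≈ 3.6056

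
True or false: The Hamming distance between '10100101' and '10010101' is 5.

Differing positions: 3, 4. Hamming distance = 2, so the claim that d_H = 5 is false.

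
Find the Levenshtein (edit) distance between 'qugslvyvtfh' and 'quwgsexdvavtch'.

Let D[i][j] be the edit distance between the first i characters of 'qugslvyvtfh' and the first j characters of 'quwgsexdvavtch', with D[i][0] = i, D[0][j] = j, and D[i][j] = D[i-1][j-1] if the characters match, else 1 + min(D[i-1][j], D[i][j-1], D[i-1][j-1]). Filling the table (rows: prefixes of 'qugslvyvtfh', columns: prefixes of 'quwgsexdvavtch'):
     ε  q  u  w  g  s  e  x  d  v  a  v  t  c  h
  ε  0  1  2  3  4  5  6  7  8  9 10 11 12 13 14
  q  1  0  1  2  3  4  5  6  7  8  9 10 11 12 13
  u  2  1  0  1  2  3  4  5  6  7  8  9 10 11 12
  g  3  2  1  1  1  2  3  4  5  6  7  8  9 10 11
  s  4  3  2  2  2  1  2  3  4  5  6  7  8  9 10
  l  5  4  3  3  3  2  2  3  4  5  6  7  8  9 10
  v  6  5  4  4  4  3  3  3  4  4  5  6  7  8  9
  y  7  6  5  5  5  4  4  4  4  5  5  6  7  8  9
  v  8  7  6  6  6  5  5  5  5  4  5  5  6  7  8
  t  9  8  7  7  7  6  6  6  6  5  5  6  5  6  7
  f 10  9  8  8  8  7  7  7  7  6  6  6  6  6  7
  h 11 10  9  9  9  8  8  8  8  7  7  7  7  7  6
The bottom-right entry gives D[11][14] = 6, so no sequence of fewer than 6 edits works. Backtracking through the table gives one optimal edit sequence (6 edits):
  qugslvyvtfh → quwgslvyvtfh (ins w @3)
  quwgslvyvtfh → quwgselvyvtfh (ins e @6)
  quwgselvyvtfh → quwgsexlvyvtfh (ins x @7)
  quwgsexlvyvtfh → quwgsexdvyvtfh (sub l→d @8)
  quwgsexdvyvtfh → quwgsexdvavtfh (sub y→a @10)
  quwgsexdvavtfh → quwgsexdvavtch (sub f→c @13)
Edit distance = 6.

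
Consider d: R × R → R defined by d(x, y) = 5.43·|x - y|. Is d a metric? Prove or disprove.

Yes. Since |x - y| is a metric on R and 5.43 > 0, the positive scalar multiple 5.43·|x - y| is also a metric: scaling by a positive constant preserves non-negativity, identity (d=0 ⟺ |x-y|=0 ⟺ x=y), symmetry, and the triangle inequality.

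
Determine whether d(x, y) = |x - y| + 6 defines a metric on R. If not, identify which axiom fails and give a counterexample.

No. d fails identity of indiscernibles (specifically d(x,x) = 0): d(-3, -3) = |-3 - (-3)| + 6 = 0 + 6 = 6 ≠ 0.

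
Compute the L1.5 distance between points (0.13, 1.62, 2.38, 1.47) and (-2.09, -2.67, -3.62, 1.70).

(Σ|x_i - y_i|^1.5)^(1/1.5) = (|0.13 - (-2.09)|^1.5 + |1.62 - (-2.67)|^1.5 + |2.38 - (-3.62)|^1.5 + |1.47 - 1.7|^1.5)^(1/1.5)
= (2.22^1.5 + 4.29^1.5 + 6^1.5 + 0.23^1.5)^(1/1.5) ≈ (3.3077 + 8.8856 + 14.6969 + 0.1103)^(1/1.5) = (27.0005)^(1/1.5) ≈ 9.0001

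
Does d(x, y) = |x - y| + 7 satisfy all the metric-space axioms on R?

No. d fails identity of indiscernibles (specifically d(x,x) = 0): d(8, 8) = |8 - 8| + 7 = 0 + 7 = 7 ≠ 0.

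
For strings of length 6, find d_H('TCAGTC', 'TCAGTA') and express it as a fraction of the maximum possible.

Differing positions: 6. Hamming distance = 1. The maximum possible Hamming distance for length-6 strings is 6, so d_H/6 = 1/6 ≈ 0.1667.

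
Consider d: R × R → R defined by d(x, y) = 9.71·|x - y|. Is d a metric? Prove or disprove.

Yes. Since |x - y| is a metric on R and 9.71 > 0, the positive scalar multiple 9.71·|x - y| is also a metric: scaling by a positive constant preserves non-negativity, identity (d=0 ⟺ |x-y|=0 ⟺ x=y), symmetry, and the triangle inequality.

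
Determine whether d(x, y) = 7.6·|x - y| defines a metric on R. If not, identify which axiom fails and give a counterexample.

Yes. Since |x - y| is a metric on R and 7.6 > 0, the positive scalar multiple 7.6·|x - y| is also a metric: scaling by a positive constant preserves non-negativity, identity (d=0 ⟺ |x-y|=0 ⟺ x=y), symmetry, and the triangle inequality.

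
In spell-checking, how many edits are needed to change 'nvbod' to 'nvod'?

Let D[i][j] be the edit distance between the first i characters of 'nvbod' and the first j characters of 'nvod', with D[i][0] = i, D[0][j] = j, and D[i][j] = D[i-1][j-1] if the characters match, else 1 + min(D[i-1][j], D[i][j-1], D[i-1][j-1]). Filling the table (rows: prefixes of 'nvbod', columns: prefixes of 'nvod'):
     ε  n  v  o  d
  ε  0  1  2  3  4
  n  1  0  1  2  3
  v  2  1  0  1  2
  b  3  2  1  1  2
  o  4  3  2  1  2
  d  5  4  3  2  1
The bottom-right entry gives D[5][4] = 1, so no sequence of fewer than 1 edit works. Backtracking through the table gives one optimal edit sequence (1 edit):
  nvbod → nvod (del b @3)
Edit distance = 1.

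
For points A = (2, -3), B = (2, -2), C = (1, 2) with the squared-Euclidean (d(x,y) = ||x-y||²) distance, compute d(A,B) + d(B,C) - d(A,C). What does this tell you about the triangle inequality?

d(A,B) = 0² + 1² = 1, d(B,C) = 1² + 4² = 17, d(A,C) = 1² + 5² = 26.
d(A,B) + d(B,C) - d(A,C) = 1 + 17 - 26 = 18 - 26 = -8. This is < 0, so the triangle inequality FAILS for these points (squared-Euclidean is not a metric).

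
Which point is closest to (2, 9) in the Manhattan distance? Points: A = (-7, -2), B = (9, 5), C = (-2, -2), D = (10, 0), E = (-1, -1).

Distances: d(A) = 20, d(B) = 11, d(C) = 15, d(D) = 17, d(E) = 13. Nearest: B = (9, 5) with distance 11.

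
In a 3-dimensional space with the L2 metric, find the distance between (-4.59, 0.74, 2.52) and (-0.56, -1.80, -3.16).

(Σ|x_i - y_i|^2)^(1/2) = (|-4.59 - (-0.56)|^2 + |0.74 - (-1.8)|^2 + |2.52 - (-3.16)|^2)^(1/2)
= (4.03^2 + 2.54^2 + 5.68^2)^(1/2) = (16.2409 + 6.4516 + 32.2624)^(1/2) = (54.9549)^(1/2) ≈ 7.4132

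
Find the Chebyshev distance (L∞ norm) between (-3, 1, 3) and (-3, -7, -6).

max(|x_i - y_i|) = max(|-3 - (-3)|, |1 - (-7)|, |3 - (-6)|) = max(0, 8, 9) = 9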